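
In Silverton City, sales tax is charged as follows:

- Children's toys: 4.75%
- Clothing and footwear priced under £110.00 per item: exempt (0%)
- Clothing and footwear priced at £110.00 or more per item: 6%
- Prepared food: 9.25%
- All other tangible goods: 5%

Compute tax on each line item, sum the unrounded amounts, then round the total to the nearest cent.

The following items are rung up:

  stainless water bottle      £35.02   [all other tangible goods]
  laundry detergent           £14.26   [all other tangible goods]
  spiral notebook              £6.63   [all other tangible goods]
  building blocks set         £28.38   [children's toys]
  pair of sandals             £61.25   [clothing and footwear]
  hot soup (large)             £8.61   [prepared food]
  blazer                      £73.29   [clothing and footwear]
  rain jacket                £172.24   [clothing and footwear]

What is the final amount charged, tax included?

£414.95

Stainless water bottle £35.02: all other tangible goods → 5% → £1.751
Laundry detergent £14.26: all other tangible goods → 5% → £0.713
Spiral notebook £6.63: all other tangible goods → 5% → £0.3315
Building blocks set £28.38: children's toys → 4.75% → £1.34805
Pair of sandals £61.25: clothing and footwear, under £110.00 → 0% → £0.00
Hot soup (large) £8.61: prepared food → 9.25% → £0.796425
Blazer £73.29: clothing and footwear, under £110.00 → 0% → £0.00
Rain jacket £172.24: clothing and footwear, £110.00 or more → 6% → £10.3344
Subtotal = £399.68; unrounded tax = £15.274375 → £15.27; total due = £414.95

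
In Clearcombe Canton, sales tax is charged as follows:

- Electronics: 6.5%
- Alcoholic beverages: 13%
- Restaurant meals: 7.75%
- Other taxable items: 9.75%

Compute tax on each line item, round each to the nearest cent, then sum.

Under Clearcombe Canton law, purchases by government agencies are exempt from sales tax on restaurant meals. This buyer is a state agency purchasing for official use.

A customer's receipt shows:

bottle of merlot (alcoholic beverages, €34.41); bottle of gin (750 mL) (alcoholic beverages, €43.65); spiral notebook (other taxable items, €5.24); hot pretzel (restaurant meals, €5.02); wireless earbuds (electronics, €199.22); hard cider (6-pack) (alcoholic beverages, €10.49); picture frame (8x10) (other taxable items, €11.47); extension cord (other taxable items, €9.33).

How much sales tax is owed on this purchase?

Bottle of merlot €34.41: alcoholic beverages → 13% → €4.47
Bottle of gin (750 mL) €43.65: alcoholic beverages → 13% → €5.67
Spiral notebook €5.24: other taxable items → 9.75% → €0.51
Hot pretzel €5.02: restaurant meals, buyer-exempt → 0% → €0.00
Wireless earbuds €199.22: electronics → 6.5% → €12.95
Hard cider (6-pack) €10.49: alcoholic beverages → 13% → €1.36
Picture frame (8x10) €11.47: other taxable items → 9.75% → €1.12
Extension cord €9.33: other taxable items → 9.75% → €0.91
Total tax = €4.47 + €5.67 + €0.51 + €12.95 + €1.36 + €1.12 + €0.91 = €26.99

€26.99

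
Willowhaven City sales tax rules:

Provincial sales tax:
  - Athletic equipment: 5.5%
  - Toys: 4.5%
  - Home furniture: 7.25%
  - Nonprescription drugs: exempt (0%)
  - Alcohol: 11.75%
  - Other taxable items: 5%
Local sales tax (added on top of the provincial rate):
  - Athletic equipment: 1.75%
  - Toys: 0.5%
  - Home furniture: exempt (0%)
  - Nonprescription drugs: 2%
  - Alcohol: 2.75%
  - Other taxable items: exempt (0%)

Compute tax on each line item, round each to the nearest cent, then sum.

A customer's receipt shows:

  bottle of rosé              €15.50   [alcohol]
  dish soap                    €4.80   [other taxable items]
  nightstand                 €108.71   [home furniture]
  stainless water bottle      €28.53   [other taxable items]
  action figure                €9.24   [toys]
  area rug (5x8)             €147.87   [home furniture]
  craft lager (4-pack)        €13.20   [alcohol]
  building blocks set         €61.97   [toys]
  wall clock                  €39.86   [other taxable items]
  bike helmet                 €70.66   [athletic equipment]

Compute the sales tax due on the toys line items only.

€3.56

Action figure €9.24: toys → 4.5% + 0.5% local = 5% → €0.46
Building blocks set €61.97: toys → 4.5% + 0.5% local = 5% → €3.10
Tax on toys = €0.46 + €3.10 = €3.56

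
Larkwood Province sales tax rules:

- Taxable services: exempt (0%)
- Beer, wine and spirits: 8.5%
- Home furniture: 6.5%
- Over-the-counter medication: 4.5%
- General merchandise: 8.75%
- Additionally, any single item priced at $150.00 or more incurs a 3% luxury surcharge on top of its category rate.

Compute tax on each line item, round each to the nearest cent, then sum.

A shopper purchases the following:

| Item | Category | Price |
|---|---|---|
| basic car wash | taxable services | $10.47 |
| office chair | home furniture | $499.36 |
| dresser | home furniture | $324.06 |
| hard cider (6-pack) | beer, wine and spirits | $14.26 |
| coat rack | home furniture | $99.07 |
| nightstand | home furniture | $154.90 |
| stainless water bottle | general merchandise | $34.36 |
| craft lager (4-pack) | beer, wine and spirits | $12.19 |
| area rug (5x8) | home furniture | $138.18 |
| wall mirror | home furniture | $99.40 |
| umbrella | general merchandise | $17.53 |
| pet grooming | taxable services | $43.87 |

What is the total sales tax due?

Basic car wash $10.47: taxable services → 0% → $0.00
Office chair $499.36: home furniture → 6.5% + 3% surcharge = 9.5% → $47.44
Dresser $324.06: home furniture → 6.5% + 3% surcharge = 9.5% → $30.79
Hard cider (6-pack) $14.26: beer, wine and spirits → 8.5% → $1.21
Coat rack $99.07: home furniture → 6.5% → $6.44
Nightstand $154.90: home furniture → 6.5% + 3% surcharge = 9.5% → $14.72
Stainless water bottle $34.36: general merchandise → 8.75% → $3.01
Craft lager (4-pack) $12.19: beer, wine and spirits → 8.5% → $1.04
Area rug (5x8) $138.18: home furniture → 6.5% → $8.98
Wall mirror $99.40: home furniture → 6.5% → $6.46
Umbrella $17.53: general merchandise → 8.75% → $1.53
Pet grooming $43.87: taxable services → 0% → $0.00
Total tax = $47.44 + $30.79 + $1.21 + $6.44 + $14.72 + $3.01 + $1.04 + $8.98 + $6.46 + $1.53 = $121.62

$121.62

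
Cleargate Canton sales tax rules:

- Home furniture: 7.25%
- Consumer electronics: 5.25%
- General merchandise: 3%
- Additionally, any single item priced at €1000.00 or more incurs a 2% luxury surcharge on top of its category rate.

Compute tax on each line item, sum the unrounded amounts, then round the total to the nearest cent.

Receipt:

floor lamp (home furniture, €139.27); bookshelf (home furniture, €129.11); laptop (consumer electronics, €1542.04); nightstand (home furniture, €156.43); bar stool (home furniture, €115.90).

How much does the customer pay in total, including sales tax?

Floor lamp €139.27: home furniture → 7.25% → €10.097075
Bookshelf €129.11: home furniture → 7.25% → €9.360475
Laptop €1542.04: consumer electronics → 5.25% + 2% surcharge = 7.25% → €111.7979
Nightstand €156.43: home furniture → 7.25% → €11.341175
Bar stool €115.90: home furniture → 7.25% → €8.40275
Subtotal = €2082.75; unrounded tax = €150.999375 → €151.00; total due = €2233.75

€2233.75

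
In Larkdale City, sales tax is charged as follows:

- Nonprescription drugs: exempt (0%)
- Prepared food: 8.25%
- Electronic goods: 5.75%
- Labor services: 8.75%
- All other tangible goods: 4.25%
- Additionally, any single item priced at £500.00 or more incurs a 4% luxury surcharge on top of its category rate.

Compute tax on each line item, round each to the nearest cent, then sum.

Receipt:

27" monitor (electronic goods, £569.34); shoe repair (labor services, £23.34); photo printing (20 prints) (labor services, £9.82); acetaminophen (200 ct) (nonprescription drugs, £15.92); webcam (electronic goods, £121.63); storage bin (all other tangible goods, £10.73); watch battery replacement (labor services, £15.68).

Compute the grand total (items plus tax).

27" monitor £569.34: electronic goods → 5.75% + 4% surcharge = 9.75% → £55.51
Shoe repair £23.34: labor services → 8.75% → £2.04
Photo printing (20 prints) £9.82: labor services → 8.75% → £0.86
Acetaminophen (200 ct) £15.92: nonprescription drugs → 0% → £0.00
Webcam £121.63: electronic goods → 5.75% → £6.99
Storage bin £10.73: all other tangible goods → 4.25% → £0.46
Watch battery replacement £15.68: labor services → 8.75% → £1.37
Subtotal = £766.46; tax = £67.23; total due = £833.69

£833.69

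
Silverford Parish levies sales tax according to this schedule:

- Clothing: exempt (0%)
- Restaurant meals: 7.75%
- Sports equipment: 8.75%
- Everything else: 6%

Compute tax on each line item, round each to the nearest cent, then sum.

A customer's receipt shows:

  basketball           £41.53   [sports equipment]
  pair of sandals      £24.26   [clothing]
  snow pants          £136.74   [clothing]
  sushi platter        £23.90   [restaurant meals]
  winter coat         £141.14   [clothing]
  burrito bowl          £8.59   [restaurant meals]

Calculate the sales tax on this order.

Basketball £41.53: sports equipment → 8.75% → £3.63
Pair of sandals £24.26: clothing → 0% → £0.00
Snow pants £136.74: clothing → 0% → £0.00
Sushi platter £23.90: restaurant meals → 7.75% → £1.85
Winter coat £141.14: clothing → 0% → £0.00
Burrito bowl £8.59: restaurant meals → 7.75% → £0.67
Total tax = £3.63 + £1.85 + £0.67 = £6.15

£6.15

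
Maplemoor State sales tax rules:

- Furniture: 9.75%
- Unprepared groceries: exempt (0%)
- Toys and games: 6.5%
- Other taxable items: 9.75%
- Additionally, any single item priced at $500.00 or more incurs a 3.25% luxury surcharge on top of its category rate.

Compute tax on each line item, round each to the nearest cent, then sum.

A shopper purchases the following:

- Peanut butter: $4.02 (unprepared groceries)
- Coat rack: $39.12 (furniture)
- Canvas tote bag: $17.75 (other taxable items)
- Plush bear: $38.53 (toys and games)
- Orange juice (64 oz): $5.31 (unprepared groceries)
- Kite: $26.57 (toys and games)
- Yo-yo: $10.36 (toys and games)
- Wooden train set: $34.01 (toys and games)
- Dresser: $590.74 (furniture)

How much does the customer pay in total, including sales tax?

$855.86

Peanut butter $4.02: unprepared groceries → 0% → $0.00
Coat rack $39.12: furniture → 9.75% → $3.81
Canvas tote bag $17.75: other taxable items → 9.75% → $1.73
Plush bear $38.53: toys and games → 6.5% → $2.50
Orange juice (64 oz) $5.31: unprepared groceries → 0% → $0.00
Kite $26.57: toys and games → 6.5% → $1.73
Yo-yo $10.36: toys and games → 6.5% → $0.67
Wooden train set $34.01: toys and games → 6.5% → $2.21
Dresser $590.74: furniture → 9.75% + 3.25% surcharge = 13% → $76.80
Subtotal = $766.41; tax = $89.45; total due = $855.86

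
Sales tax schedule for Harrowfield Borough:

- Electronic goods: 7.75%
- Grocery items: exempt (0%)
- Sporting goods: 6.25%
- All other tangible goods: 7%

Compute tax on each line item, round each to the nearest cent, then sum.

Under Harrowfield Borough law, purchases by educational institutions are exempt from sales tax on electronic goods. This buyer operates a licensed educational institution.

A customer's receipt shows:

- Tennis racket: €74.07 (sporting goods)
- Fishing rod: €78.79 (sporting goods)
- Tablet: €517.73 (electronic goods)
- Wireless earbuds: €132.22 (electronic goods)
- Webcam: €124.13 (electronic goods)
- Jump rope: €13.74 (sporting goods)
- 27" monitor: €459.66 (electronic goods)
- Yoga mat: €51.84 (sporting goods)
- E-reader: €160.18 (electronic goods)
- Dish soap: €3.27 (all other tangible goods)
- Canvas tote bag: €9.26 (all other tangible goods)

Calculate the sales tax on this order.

€14.53

Tennis racket €74.07: sporting goods → 6.25% → €4.63
Fishing rod €78.79: sporting goods → 6.25% → €4.92
Tablet €517.73: electronic goods, buyer-exempt → 0% → €0.00
Wireless earbuds €132.22: electronic goods, buyer-exempt → 0% → €0.00
Webcam €124.13: electronic goods, buyer-exempt → 0% → €0.00
Jump rope €13.74: sporting goods → 6.25% → €0.86
27" monitor €459.66: electronic goods, buyer-exempt → 0% → €0.00
Yoga mat €51.84: sporting goods → 6.25% → €3.24
E-reader €160.18: electronic goods, buyer-exempt → 0% → €0.00
Dish soap €3.27: all other tangible goods → 7% → €0.23
Canvas tote bag €9.26: all other tangible goods → 7% → €0.65
Total tax = €4.63 + €4.92 + €0.86 + €3.24 + €0.23 + €0.65 = €14.53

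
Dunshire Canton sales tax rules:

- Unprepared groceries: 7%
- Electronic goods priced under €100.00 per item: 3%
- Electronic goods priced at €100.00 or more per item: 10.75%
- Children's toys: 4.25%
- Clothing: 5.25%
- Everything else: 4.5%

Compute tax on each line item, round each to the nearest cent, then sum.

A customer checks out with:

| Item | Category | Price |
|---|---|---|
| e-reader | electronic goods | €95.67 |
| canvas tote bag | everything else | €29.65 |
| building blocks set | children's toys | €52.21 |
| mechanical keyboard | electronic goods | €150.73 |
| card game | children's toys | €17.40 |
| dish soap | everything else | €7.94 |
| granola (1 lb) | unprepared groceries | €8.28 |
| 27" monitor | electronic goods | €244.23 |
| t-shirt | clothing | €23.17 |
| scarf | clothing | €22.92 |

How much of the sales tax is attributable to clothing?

€2.42

T-shirt €23.17: clothing → 5.25% → €1.22
Scarf €22.92: clothing → 5.25% → €1.20
Tax on clothing = €1.22 + €1.20 = €2.42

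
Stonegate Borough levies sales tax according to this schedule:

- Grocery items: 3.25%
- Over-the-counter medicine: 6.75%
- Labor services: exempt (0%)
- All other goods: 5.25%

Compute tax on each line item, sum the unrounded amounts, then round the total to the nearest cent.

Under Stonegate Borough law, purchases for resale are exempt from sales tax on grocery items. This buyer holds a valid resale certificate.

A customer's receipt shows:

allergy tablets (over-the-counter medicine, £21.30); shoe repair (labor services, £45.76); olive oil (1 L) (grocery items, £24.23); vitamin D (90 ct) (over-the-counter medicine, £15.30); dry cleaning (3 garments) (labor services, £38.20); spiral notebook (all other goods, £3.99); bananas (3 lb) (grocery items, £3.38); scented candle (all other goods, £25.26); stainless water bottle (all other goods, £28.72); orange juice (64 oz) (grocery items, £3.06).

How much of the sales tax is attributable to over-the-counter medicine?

Allergy tablets £21.30: over-the-counter medicine → 6.75% → £1.43775
Vitamin D (90 ct) £15.30: over-the-counter medicine → 6.75% → £1.03275
Tax on over-the-counter medicine: unrounded sum = £2.4705 → £2.47

£2.47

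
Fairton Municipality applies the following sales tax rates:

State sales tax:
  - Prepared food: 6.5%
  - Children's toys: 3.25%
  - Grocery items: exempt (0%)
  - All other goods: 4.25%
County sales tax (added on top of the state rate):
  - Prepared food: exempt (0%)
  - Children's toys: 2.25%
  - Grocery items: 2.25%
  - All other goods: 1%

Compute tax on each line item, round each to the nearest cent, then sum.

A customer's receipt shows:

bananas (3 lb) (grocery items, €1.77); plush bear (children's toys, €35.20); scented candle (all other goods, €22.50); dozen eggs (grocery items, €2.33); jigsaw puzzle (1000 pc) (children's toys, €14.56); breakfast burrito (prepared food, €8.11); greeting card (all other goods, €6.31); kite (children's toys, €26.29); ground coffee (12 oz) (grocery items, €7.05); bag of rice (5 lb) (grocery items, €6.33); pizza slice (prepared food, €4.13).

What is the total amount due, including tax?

€141.47

Bananas (3 lb) €1.77: grocery items → 0% + 2.25% county = 2.25% → €0.04
Plush bear €35.20: children's toys → 3.25% + 2.25% county = 5.5% → €1.94
Scented candle €22.50: all other goods → 4.25% + 1% county = 5.25% → €1.18
Dozen eggs €2.33: grocery items → 0% + 2.25% county = 2.25% → €0.05
Jigsaw puzzle (1000 pc) €14.56: children's toys → 3.25% + 2.25% county = 5.5% → €0.80
Breakfast burrito €8.11: prepared food → 6.5% + 0% county = 6.5% → €0.53
Greeting card €6.31: all other goods → 4.25% + 1% county = 5.25% → €0.33
Kite €26.29: children's toys → 3.25% + 2.25% county = 5.5% → €1.45
Ground coffee (12 oz) €7.05: grocery items → 0% + 2.25% county = 2.25% → €0.16
Bag of rice (5 lb) €6.33: grocery items → 0% + 2.25% county = 2.25% → €0.14
Pizza slice €4.13: prepared food → 6.5% + 0% county = 6.5% → €0.27
Subtotal = €134.58; tax = €6.89; total due = €141.47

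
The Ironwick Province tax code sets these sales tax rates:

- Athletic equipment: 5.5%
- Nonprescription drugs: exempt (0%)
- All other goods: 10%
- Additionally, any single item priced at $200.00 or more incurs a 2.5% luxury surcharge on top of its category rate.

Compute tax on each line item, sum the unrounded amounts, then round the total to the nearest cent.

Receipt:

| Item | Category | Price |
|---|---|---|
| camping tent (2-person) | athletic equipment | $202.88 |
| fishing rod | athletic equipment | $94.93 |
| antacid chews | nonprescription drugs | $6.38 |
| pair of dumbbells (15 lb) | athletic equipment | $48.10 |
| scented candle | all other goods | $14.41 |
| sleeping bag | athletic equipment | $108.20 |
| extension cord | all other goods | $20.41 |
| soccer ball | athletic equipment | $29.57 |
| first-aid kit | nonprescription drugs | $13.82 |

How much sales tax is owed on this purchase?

$35.16

Camping tent (2-person) $202.88: athletic equipment → 5.5% + 2.5% surcharge = 8% → $16.2304
Fishing rod $94.93: athletic equipment → 5.5% → $5.22115
Antacid chews $6.38: nonprescription drugs → 0% → $0.00
Pair of dumbbells (15 lb) $48.10: athletic equipment → 5.5% → $2.6455
Scented candle $14.41: all other goods → 10% → $1.441
Sleeping bag $108.20: athletic equipment → 5.5% → $5.951
Extension cord $20.41: all other goods → 10% → $2.041
Soccer ball $29.57: athletic equipment → 5.5% → $1.62635
First-aid kit $13.82: nonprescription drugs → 0% → $0.00
Unrounded tax sum = $35.1564 → $35.16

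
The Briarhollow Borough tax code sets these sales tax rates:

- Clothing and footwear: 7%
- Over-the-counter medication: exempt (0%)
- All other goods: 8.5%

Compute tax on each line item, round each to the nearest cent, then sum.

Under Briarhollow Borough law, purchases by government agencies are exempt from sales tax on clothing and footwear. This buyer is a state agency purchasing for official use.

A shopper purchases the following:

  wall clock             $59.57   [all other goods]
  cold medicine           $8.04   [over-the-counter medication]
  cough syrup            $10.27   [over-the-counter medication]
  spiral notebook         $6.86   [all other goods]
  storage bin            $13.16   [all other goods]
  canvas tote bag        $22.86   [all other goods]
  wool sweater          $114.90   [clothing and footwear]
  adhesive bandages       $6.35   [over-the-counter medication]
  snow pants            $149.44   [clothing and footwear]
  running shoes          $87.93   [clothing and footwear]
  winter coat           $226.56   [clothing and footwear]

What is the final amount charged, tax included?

$714.64

Wall clock $59.57: all other goods → 8.5% → $5.06
Cold medicine $8.04: over-the-counter medication → 0% → $0.00
Cough syrup $10.27: over-the-counter medication → 0% → $0.00
Spiral notebook $6.86: all other goods → 8.5% → $0.58
Storage bin $13.16: all other goods → 8.5% → $1.12
Canvas tote bag $22.86: all other goods → 8.5% → $1.94
Wool sweater $114.90: clothing and footwear, buyer-exempt → 0% → $0.00
Adhesive bandages $6.35: over-the-counter medication → 0% → $0.00
Snow pants $149.44: clothing and footwear, buyer-exempt → 0% → $0.00
Running shoes $87.93: clothing and footwear, buyer-exempt → 0% → $0.00
Winter coat $226.56: clothing and footwear, buyer-exempt → 0% → $0.00
Subtotal = $705.94; tax = $8.70; total due = $714.64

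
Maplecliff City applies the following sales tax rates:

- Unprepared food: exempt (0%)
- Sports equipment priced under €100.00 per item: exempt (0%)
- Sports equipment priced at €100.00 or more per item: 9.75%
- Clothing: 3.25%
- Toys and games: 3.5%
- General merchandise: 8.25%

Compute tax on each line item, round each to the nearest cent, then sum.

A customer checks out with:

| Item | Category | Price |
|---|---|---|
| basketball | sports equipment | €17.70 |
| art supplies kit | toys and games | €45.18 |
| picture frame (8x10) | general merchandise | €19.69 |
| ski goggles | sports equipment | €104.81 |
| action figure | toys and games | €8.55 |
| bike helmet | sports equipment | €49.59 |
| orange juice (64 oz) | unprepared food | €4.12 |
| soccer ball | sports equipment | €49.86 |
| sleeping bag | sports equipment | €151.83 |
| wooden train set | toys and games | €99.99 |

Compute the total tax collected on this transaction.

Basketball €17.70: sports equipment, under €100.00 → 0% → €0.00
Art supplies kit €45.18: toys and games → 3.5% → €1.58
Picture frame (8x10) €19.69: general merchandise → 8.25% → €1.62
Ski goggles €104.81: sports equipment, €100.00 or more → 9.75% → €10.22
Action figure €8.55: toys and games → 3.5% → €0.30
Bike helmet €49.59: sports equipment, under €100.00 → 0% → €0.00
Orange juice (64 oz) €4.12: unprepared food → 0% → €0.00
Soccer ball €49.86: sports equipment, under €100.00 → 0% → €0.00
Sleeping bag €151.83: sports equipment, €100.00 or more → 9.75% → €14.80
Wooden train set €99.99: toys and games → 3.5% → €3.50
Total tax = €1.58 + €1.62 + €10.22 + €0.30 + €14.80 + €3.50 = €32.02

€32.02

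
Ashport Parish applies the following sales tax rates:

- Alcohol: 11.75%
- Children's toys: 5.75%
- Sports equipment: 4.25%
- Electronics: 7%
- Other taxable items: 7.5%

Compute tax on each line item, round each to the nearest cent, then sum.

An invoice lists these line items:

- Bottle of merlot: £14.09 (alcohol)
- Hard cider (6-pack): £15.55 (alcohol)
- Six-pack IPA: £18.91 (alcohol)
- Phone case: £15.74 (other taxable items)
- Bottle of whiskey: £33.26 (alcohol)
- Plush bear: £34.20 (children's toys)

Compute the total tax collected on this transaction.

£12.77

Bottle of merlot £14.09: alcohol → 11.75% → £1.66
Hard cider (6-pack) £15.55: alcohol → 11.75% → £1.83
Six-pack IPA £18.91: alcohol → 11.75% → £2.22
Phone case £15.74: other taxable items → 7.5% → £1.18
Bottle of whiskey £33.26: alcohol → 11.75% → £3.91
Plush bear £34.20: children's toys → 5.75% → £1.97
Total tax = £1.66 + £1.83 + £2.22 + £1.18 + £3.91 + £1.97 = £12.77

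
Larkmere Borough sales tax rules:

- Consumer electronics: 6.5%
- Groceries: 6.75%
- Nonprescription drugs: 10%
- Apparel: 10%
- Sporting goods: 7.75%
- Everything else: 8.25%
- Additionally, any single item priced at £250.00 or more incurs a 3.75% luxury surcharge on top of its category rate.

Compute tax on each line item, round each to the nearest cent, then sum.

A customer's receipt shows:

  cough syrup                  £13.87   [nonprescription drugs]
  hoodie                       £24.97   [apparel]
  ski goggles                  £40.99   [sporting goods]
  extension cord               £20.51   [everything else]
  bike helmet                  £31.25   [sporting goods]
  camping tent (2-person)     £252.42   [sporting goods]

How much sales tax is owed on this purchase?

£40.21

Cough syrup £13.87: nonprescription drugs → 10% → £1.39
Hoodie £24.97: apparel → 10% → £2.50
Ski goggles £40.99: sporting goods → 7.75% → £3.18
Extension cord £20.51: everything else → 8.25% → £1.69
Bike helmet £31.25: sporting goods → 7.75% → £2.42
Camping tent (2-person) £252.42: sporting goods → 7.75% + 3.75% surcharge = 11.5% → £29.03
Total tax = £1.39 + £2.50 + £3.18 + £1.69 + £2.42 + £29.03 = £40.21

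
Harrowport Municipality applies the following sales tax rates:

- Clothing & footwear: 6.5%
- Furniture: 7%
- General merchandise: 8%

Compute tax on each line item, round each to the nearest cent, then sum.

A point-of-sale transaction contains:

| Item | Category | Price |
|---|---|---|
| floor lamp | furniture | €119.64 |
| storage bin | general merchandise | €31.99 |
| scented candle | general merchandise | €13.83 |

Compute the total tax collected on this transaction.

€12.04

Floor lamp €119.64: furniture → 7% → €8.37
Storage bin €31.99: general merchandise → 8% → €2.56
Scented candle €13.83: general merchandise → 8% → €1.11
Total tax = €8.37 + €2.56 + €1.11 = €12.04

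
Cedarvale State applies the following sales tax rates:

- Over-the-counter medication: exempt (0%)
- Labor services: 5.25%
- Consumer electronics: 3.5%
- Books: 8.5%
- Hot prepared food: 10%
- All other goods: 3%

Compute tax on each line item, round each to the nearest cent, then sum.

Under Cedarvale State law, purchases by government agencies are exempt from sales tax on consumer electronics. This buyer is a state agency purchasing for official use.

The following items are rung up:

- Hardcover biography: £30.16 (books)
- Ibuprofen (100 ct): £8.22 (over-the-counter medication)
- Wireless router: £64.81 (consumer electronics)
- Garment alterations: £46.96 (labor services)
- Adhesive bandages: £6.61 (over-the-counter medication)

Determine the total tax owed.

£5.03

Hardcover biography £30.16: books → 8.5% → £2.56
Ibuprofen (100 ct) £8.22: over-the-counter medication → 0% → £0.00
Wireless router £64.81: consumer electronics, buyer-exempt → 0% → £0.00
Garment alterations £46.96: labor services → 5.25% → £2.47
Adhesive bandages £6.61: over-the-counter medication → 0% → £0.00
Total tax = £2.56 + £2.47 = £5.03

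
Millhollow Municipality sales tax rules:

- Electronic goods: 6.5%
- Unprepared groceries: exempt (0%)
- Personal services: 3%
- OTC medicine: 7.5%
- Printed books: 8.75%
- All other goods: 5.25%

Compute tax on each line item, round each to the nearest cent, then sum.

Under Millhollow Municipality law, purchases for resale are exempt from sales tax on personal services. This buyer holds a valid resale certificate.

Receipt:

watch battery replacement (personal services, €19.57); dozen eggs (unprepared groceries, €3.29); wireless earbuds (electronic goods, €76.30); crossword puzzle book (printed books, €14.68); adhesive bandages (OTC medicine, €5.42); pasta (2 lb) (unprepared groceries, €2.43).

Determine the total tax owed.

Watch battery replacement €19.57: personal services, buyer-exempt → 0% → €0.00
Dozen eggs €3.29: unprepared groceries → 0% → €0.00
Wireless earbuds €76.30: electronic goods → 6.5% → €4.96
Crossword puzzle book €14.68: printed books → 8.75% → €1.28
Adhesive bandages €5.42: OTC medicine → 7.5% → €0.41
Pasta (2 lb) €2.43: unprepared groceries → 0% → €0.00
Total tax = €4.96 + €1.28 + €0.41 = €6.65

€6.65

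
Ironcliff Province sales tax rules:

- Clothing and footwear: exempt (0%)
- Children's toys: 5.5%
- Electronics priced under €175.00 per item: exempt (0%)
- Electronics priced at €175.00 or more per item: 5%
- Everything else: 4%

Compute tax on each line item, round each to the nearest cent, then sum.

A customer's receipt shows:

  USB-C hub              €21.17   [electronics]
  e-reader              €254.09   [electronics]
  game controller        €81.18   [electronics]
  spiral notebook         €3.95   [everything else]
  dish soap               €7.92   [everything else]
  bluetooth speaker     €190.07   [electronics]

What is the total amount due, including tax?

€581.06

USB-C hub €21.17: electronics, under €175.00 → 0% → €0.00
E-reader €254.09: electronics, €175.00 or more → 5% → €12.70
Game controller €81.18: electronics, under €175.00 → 0% → €0.00
Spiral notebook €3.95: everything else → 4% → €0.16
Dish soap €7.92: everything else → 4% → €0.32
Bluetooth speaker €190.07: electronics, €175.00 or more → 5% → €9.50
Subtotal = €558.38; tax = €22.68; total due = €581.06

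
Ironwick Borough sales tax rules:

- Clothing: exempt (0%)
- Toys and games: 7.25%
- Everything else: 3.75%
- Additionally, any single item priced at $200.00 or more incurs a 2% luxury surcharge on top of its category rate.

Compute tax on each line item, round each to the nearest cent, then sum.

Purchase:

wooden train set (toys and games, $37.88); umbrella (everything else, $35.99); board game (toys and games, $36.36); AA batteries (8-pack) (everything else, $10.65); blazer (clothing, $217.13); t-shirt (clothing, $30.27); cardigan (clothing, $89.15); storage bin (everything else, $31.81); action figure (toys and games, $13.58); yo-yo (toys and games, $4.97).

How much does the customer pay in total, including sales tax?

Wooden train set $37.88: toys and games → 7.25% → $2.75
Umbrella $35.99: everything else → 3.75% → $1.35
Board game $36.36: toys and games → 7.25% → $2.64
AA batteries (8-pack) $10.65: everything else → 3.75% → $0.40
Blazer $217.13: clothing → 0% + 2% surcharge = 2% → $4.34
T-shirt $30.27: clothing → 0% → $0.00
Cardigan $89.15: clothing → 0% → $0.00
Storage bin $31.81: everything else → 3.75% → $1.19
Action figure $13.58: toys and games → 7.25% → $0.98
Yo-yo $4.97: toys and games → 7.25% → $0.36
Subtotal = $507.79; tax = $14.01; total due = $521.80

$521.80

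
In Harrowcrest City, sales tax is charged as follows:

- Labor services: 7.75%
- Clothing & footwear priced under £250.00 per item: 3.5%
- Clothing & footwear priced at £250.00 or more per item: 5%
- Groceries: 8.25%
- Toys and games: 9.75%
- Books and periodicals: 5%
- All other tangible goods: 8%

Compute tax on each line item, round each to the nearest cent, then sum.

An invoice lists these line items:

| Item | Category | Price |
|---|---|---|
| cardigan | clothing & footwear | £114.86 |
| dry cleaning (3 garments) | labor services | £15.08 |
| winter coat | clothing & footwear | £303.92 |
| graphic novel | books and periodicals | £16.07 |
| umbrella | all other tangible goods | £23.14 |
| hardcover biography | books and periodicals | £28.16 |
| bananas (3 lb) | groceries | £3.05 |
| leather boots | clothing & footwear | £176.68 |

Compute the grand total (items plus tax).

Cardigan £114.86: clothing & footwear, under £250.00 → 3.5% → £4.02
Dry cleaning (3 garments) £15.08: labor services → 7.75% → £1.17
Winter coat £303.92: clothing & footwear, £250.00 or more → 5% → £15.20
Graphic novel £16.07: books and periodicals → 5% → £0.80
Umbrella £23.14: all other tangible goods → 8% → £1.85
Hardcover biography £28.16: books and periodicals → 5% → £1.41
Bananas (3 lb) £3.05: groceries → 8.25% → £0.25
Leather boots £176.68: clothing & footwear, under £250.00 → 3.5% → £6.18
Subtotal = £680.96; tax = £30.88; total due = £711.84

£711.84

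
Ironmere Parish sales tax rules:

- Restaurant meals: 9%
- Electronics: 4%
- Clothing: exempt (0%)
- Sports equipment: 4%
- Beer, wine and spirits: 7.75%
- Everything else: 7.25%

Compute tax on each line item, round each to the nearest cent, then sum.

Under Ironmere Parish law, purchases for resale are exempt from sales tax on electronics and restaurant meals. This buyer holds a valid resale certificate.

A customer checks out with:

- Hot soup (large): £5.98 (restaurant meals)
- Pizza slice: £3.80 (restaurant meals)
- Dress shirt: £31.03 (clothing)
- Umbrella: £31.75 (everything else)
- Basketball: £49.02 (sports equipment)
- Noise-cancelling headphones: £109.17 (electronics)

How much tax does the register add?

£4.26

Hot soup (large) £5.98: restaurant meals, buyer-exempt → 0% → £0.00
Pizza slice £3.80: restaurant meals, buyer-exempt → 0% → £0.00
Dress shirt £31.03: clothing → 0% → £0.00
Umbrella £31.75: everything else → 7.25% → £2.30
Basketball £49.02: sports equipment → 4% → £1.96
Noise-cancelling headphones £109.17: electronics, buyer-exempt → 0% → £0.00
Total tax = £2.30 + £1.96 = £4.26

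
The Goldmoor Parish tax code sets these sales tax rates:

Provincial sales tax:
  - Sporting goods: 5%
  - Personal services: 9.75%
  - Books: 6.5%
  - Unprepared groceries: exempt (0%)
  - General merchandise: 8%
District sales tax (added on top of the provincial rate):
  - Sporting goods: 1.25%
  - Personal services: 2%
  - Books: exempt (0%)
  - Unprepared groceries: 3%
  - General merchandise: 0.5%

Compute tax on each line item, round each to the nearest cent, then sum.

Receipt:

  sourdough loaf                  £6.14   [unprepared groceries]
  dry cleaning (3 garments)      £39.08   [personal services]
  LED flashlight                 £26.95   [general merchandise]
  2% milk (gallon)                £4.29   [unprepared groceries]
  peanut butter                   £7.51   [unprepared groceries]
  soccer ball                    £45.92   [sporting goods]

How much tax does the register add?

Sourdough loaf £6.14: unprepared groceries → 0% + 3% district = 3% → £0.18
Dry cleaning (3 garments) £39.08: personal services → 9.75% + 2% district = 11.75% → £4.59
LED flashlight £26.95: general merchandise → 8% + 0.5% district = 8.5% → £2.29
2% milk (gallon) £4.29: unprepared groceries → 0% + 3% district = 3% → £0.13
Peanut butter £7.51: unprepared groceries → 0% + 3% district = 3% → £0.23
Soccer ball £45.92: sporting goods → 5% + 1.25% district = 6.25% → £2.87
Total tax = £0.18 + £4.59 + £2.29 + £0.13 + £0.23 + £2.87 = £10.29

£10.29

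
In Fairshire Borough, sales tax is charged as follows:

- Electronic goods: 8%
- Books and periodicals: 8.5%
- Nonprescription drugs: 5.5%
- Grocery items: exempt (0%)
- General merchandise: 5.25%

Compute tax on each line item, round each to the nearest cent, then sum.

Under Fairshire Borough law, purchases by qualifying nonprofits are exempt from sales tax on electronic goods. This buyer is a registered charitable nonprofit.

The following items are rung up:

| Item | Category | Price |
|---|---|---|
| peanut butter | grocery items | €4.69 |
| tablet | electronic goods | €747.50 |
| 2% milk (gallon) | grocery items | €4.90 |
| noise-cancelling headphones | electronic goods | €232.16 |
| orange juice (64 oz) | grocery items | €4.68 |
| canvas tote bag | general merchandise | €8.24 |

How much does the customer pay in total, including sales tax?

€1002.60

Peanut butter €4.69: grocery items → 0% → €0.00
Tablet €747.50: electronic goods, buyer-exempt → 0% → €0.00
2% milk (gallon) €4.90: grocery items → 0% → €0.00
Noise-cancelling headphones €232.16: electronic goods, buyer-exempt → 0% → €0.00
Orange juice (64 oz) €4.68: grocery items → 0% → €0.00
Canvas tote bag €8.24: general merchandise → 5.25% → €0.43
Subtotal = €1002.17; tax = €0.43; total due = €1002.60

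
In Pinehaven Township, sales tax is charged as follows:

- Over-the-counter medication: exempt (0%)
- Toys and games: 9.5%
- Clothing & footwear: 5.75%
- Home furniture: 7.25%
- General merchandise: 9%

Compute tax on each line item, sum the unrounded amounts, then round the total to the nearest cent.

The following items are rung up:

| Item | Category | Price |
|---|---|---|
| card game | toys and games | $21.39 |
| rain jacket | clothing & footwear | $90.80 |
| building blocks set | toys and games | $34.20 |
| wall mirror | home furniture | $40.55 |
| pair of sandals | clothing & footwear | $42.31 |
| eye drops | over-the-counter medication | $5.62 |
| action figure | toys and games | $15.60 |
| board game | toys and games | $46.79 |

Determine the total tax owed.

Card game $21.39: toys and games → 9.5% → $2.03205
Rain jacket $90.80: clothing & footwear → 5.75% → $5.221
Building blocks set $34.20: toys and games → 9.5% → $3.249
Wall mirror $40.55: home furniture → 7.25% → $2.939875
Pair of sandals $42.31: clothing & footwear → 5.75% → $2.432825
Eye drops $5.62: over-the-counter medication → 0% → $0.00
Action figure $15.60: toys and games → 9.5% → $1.482
Board game $46.79: toys and games → 9.5% → $4.44505
Unrounded tax sum = $21.8018 → $21.80

$21.80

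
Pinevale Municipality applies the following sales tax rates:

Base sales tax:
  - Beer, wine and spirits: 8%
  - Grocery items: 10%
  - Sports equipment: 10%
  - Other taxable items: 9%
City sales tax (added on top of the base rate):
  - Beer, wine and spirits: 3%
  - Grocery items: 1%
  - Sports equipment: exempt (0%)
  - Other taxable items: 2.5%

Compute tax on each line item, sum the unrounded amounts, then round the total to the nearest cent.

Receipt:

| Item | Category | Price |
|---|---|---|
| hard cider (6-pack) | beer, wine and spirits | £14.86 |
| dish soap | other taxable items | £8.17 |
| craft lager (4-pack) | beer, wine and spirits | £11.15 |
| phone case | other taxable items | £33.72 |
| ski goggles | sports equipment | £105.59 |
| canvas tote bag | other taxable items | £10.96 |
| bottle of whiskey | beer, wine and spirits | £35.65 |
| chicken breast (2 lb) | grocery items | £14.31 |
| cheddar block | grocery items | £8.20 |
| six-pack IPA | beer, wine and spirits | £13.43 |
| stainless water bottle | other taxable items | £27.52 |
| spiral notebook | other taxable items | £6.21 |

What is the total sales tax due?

Hard cider (6-pack) £14.86: beer, wine and spirits → 8% + 3% city = 11% → £1.6346
Dish soap £8.17: other taxable items → 9% + 2.5% city = 11.5% → £0.93955
Craft lager (4-pack) £11.15: beer, wine and spirits → 8% + 3% city = 11% → £1.2265
Phone case £33.72: other taxable items → 9% + 2.5% city = 11.5% → £3.8778
Ski goggles £105.59: sports equipment → 10% + 0% city = 10% → £10.559
Canvas tote bag £10.96: other taxable items → 9% + 2.5% city = 11.5% → £1.2604
Bottle of whiskey £35.65: beer, wine and spirits → 8% + 3% city = 11% → £3.9215
Chicken breast (2 lb) £14.31: grocery items → 10% + 1% city = 11% → £1.5741
Cheddar block £8.20: grocery items → 10% + 1% city = 11% → £0.902
Six-pack IPA £13.43: beer, wine and spirits → 8% + 3% city = 11% → £1.4773
Stainless water bottle £27.52: other taxable items → 9% + 2.5% city = 11.5% → £3.1648
Spiral notebook £6.21: other taxable items → 9% + 2.5% city = 11.5% → £0.71415
Unrounded tax sum = £31.2517 → £31.25

£31.25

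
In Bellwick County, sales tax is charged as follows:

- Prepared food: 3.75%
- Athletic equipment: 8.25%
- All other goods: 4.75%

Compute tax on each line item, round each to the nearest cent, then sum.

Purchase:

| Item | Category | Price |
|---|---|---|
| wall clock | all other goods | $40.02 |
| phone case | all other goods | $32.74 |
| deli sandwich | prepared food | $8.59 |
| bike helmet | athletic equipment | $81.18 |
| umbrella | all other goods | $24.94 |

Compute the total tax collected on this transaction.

Wall clock $40.02: all other goods → 4.75% → $1.90
Phone case $32.74: all other goods → 4.75% → $1.56
Deli sandwich $8.59: prepared food → 3.75% → $0.32
Bike helmet $81.18: athletic equipment → 8.25% → $6.70
Umbrella $24.94: all other goods → 4.75% → $1.18
Total tax = $1.90 + $1.56 + $0.32 + $6.70 + $1.18 = $11.66

$11.66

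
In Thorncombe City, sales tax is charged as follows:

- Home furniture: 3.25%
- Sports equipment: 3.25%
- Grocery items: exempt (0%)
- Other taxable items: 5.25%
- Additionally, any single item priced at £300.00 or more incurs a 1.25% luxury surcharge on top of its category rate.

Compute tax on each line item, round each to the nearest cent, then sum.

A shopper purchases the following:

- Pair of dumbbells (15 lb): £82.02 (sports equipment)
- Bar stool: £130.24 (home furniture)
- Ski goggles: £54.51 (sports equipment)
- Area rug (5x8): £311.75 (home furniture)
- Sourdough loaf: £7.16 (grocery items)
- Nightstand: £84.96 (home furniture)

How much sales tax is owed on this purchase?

Pair of dumbbells (15 lb) £82.02: sports equipment → 3.25% → £2.67
Bar stool £130.24: home furniture → 3.25% → £4.23
Ski goggles £54.51: sports equipment → 3.25% → £1.77
Area rug (5x8) £311.75: home furniture → 3.25% + 1.25% surcharge = 4.5% → £14.03
Sourdough loaf £7.16: grocery items → 0% → £0.00
Nightstand £84.96: home furniture → 3.25% → £2.76
Total tax = £2.67 + £4.23 + £1.77 + £14.03 + £2.76 = £25.46

£25.46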